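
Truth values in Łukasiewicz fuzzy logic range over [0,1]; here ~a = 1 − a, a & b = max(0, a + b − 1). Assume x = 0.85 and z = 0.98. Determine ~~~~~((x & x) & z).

x & x = max(0, 0.85 + 0.85 − 1) = max(0, 0.70) = 0.70
(x & x) & z = max(0, 0.70 + 0.98 − 1) = max(0, 0.68) = 0.68
~((x & x) & z) = 1 − 0.68 = 0.32
~~((x & x) & z) = 1 − 0.32 = 0.68
~~~((x & x) & z) = 1 − 0.68 = 0.32
~~~~((x & x) & z) = 1 − 0.32 = 0.68
~~~~~((x & x) & z) = 1 − 0.68 = 0.32

0.32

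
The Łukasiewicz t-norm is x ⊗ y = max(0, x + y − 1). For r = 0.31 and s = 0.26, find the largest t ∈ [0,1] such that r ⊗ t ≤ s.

0.95

The residuum of the Łukasiewicz t-norm gives the supremum: min(1, 1 − 0.31 + 0.26).
1 − 0.31 + 0.26 = 0.95, so t = min(1, 0.95) = 0.95.
Check: 0.31 ⊗ 0.95 = max(0, 0.26) = 0.26 ≤ 0.26.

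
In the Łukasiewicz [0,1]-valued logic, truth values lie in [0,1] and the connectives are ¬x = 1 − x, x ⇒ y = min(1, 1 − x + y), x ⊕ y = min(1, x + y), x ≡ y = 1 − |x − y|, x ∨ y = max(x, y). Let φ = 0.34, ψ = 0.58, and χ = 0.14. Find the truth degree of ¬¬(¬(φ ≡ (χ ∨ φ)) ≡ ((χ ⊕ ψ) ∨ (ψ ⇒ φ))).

χ ∨ φ = max(0.14, 0.34) = 0.34
φ ≡ (χ ∨ φ) = 1 − |0.34 − 0.34| = 1 − 0.00 = 1.00
¬(φ ≡ (χ ∨ φ)) = 1 − 1.00 = 0.00
χ ⊕ ψ = min(1, 0.14 + 0.58) = min(1, 0.72) = 0.72
ψ ⇒ φ = min(1, 1 − 0.58 + 0.34) = min(1, 0.76) = 0.76
(χ ⊕ ψ) ∨ (ψ ⇒ φ) = max(0.72, 0.76) = 0.76
¬(φ ≡ (χ ∨ φ)) ≡ ((χ ⊕ ψ) ∨ (ψ ⇒ φ)) = 1 − |0.00 − 0.76| = 1 − 0.76 = 0.24
¬(¬(φ ≡ (χ ∨ φ)) ≡ ((χ ⊕ ψ) ∨ (ψ ⇒ φ))) = 1 − 0.24 = 0.76
¬¬(¬(φ ≡ (χ ∨ φ)) ≡ ((χ ⊕ ψ) ∨ (ψ ⇒ φ))) = 1 − 0.76 = 0.24

0.24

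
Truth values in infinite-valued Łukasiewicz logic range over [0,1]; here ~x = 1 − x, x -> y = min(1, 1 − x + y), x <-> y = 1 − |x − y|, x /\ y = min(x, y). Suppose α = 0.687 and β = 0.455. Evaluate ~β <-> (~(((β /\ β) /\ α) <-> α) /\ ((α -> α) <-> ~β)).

~β = 1 − 0.455 = 0.545
β /\ β = min(0.455, 0.455) = 0.455
(β /\ β) /\ α = min(0.455, 0.687) = 0.455
((β /\ β) /\ α) <-> α = 1 − |0.455 − 0.687| = 1 − 0.232 = 0.768
~(((β /\ β) /\ α) <-> α) = 1 − 0.768 = 0.232
α -> α = min(1, 1 − 0.687 + 0.687) = min(1, 1.000) = 1.000
(α -> α) <-> ~β = 1 − |1.000 − 0.545| = 1 − 0.455 = 0.545
~(((β /\ β) /\ α) <-> α) /\ ((α -> α) <-> ~β) = min(0.232, 0.545) = 0.232
~β <-> (~(((β /\ β) /\ α) <-> α) /\ ((α -> α) <-> ~β)) = 1 − |0.545 − 0.232| = 1 − 0.313 = 0.687

0.687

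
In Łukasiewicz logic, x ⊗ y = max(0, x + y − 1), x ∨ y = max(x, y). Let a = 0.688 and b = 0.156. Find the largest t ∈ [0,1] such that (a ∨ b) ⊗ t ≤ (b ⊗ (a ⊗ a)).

a ∨ b = max(0.688, 0.156) = 0.688
So the left factor is a ∨ b = 0.688.
a ⊗ a = max(0, 0.688 + 0.688 − 1) = max(0, 0.376) = 0.376
b ⊗ (a ⊗ a) = max(0, 0.156 + 0.376 − 1) = max(0, -0.468) = 0.000
So the right-hand bound is b ⊗ (a ⊗ a) = 0.000.
The residuum of the Łukasiewicz t-norm gives the supremum: min(1, 1 − 0.688 + 0.000).
1 − 0.688 + 0.000 = 0.312, so t = min(1, 0.312) = 0.312.
Check: 0.688 ⊗ 0.312 = max(0, 0.000) = 0.000 ≤ 0.000.

0.312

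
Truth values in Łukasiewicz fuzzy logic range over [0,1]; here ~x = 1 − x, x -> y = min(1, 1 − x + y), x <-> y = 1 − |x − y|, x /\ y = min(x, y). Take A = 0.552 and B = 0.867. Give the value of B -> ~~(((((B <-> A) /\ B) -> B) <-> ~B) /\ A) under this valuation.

0.266

B <-> A = 1 − |0.867 − 0.552| = 1 − 0.315 = 0.685
(B <-> A) /\ B = min(0.685, 0.867) = 0.685
((B <-> A) /\ B) -> B = min(1, 1 − 0.685 + 0.867) = min(1, 1.182) = 1.000
~B = 1 − 0.867 = 0.133
(((B <-> A) /\ B) -> B) <-> ~B = 1 − |1.000 − 0.133| = 1 − 0.867 = 0.133
((((B <-> A) /\ B) -> B) <-> ~B) /\ A = min(0.133, 0.552) = 0.133
~(((((B <-> A) /\ B) -> B) <-> ~B) /\ A) = 1 − 0.133 = 0.867
~~(((((B <-> A) /\ B) -> B) <-> ~B) /\ A) = 1 − 0.867 = 0.133
B -> ~~(((((B <-> A) /\ B) -> B) <-> ~B) /\ A) = min(1, 1 − 0.867 + 0.133) = min(1, 0.266) = 0.266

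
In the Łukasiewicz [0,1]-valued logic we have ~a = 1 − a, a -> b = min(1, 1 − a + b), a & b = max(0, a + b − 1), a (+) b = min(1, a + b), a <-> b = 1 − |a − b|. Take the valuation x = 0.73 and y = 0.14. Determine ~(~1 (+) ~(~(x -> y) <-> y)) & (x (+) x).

~1 = 1 − 1.00 = 0.00
x -> y = min(1, 1 − 0.73 + 0.14) = min(1, 0.41) = 0.41
~(x -> y) = 1 − 0.41 = 0.59
~(x -> y) <-> y = 1 − |0.59 − 0.14| = 1 − 0.45 = 0.55
~(~(x -> y) <-> y) = 1 − 0.55 = 0.45
~1 (+) ~(~(x -> y) <-> y) = min(1, 0.00 + 0.45) = min(1, 0.45) = 0.45
~(~1 (+) ~(~(x -> y) <-> y)) = 1 − 0.45 = 0.55
x (+) x = min(1, 0.73 + 0.73) = min(1, 1.46) = 1.00
~(~1 (+) ~(~(x -> y) <-> y)) & (x (+) x) = max(0, 0.55 + 1.00 − 1) = max(0, 0.55) = 0.55

0.55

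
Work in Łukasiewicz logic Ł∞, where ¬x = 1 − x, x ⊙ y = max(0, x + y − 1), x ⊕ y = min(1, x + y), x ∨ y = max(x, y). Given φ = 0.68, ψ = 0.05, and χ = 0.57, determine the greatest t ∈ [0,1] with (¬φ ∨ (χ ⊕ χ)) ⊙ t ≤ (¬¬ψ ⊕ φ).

0.73

¬φ = 1 − 0.68 = 0.32
χ ⊕ χ = min(1, 0.57 + 0.57) = min(1, 1.14) = 1.00
¬φ ∨ (χ ⊕ χ) = max(0.32, 1.00) = 1.00
So the left factor is ¬φ ∨ (χ ⊕ χ) = 1.00.
¬ψ = 1 − 0.05 = 0.95
¬¬ψ = 1 − 0.95 = 0.05
¬¬ψ ⊕ φ = min(1, 0.05 + 0.68) = min(1, 0.73) = 0.73
So the right-hand bound is ¬¬ψ ⊕ φ = 0.73.
The residuum of the Łukasiewicz t-norm gives the supremum: min(1, 1 − 1.00 + 0.73).
1 − 1.00 + 0.73 = 0.73, so t = min(1, 0.73) = 0.73.
Check: 1.00 ⊙ 0.73 = max(0, 0.73) = 0.73 ≤ 0.73.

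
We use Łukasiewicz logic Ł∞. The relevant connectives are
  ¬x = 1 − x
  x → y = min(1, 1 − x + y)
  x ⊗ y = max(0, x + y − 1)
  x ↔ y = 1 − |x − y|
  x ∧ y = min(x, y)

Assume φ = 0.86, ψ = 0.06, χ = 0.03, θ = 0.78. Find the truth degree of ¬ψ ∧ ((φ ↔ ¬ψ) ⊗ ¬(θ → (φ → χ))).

¬ψ = 1 − 0.06 = 0.94
φ ↔ ¬ψ = 1 − |0.86 − 0.94| = 1 − 0.08 = 0.92
φ → χ = min(1, 1 − 0.86 + 0.03) = min(1, 0.17) = 0.17
θ → (φ → χ) = min(1, 1 − 0.78 + 0.17) = min(1, 0.39) = 0.39
¬(θ → (φ → χ)) = 1 − 0.39 = 0.61
(φ ↔ ¬ψ) ⊗ ¬(θ → (φ → χ)) = max(0, 0.92 + 0.61 − 1) = max(0, 0.53) = 0.53
¬ψ ∧ ((φ ↔ ¬ψ) ⊗ ¬(θ → (φ → χ))) = min(0.94, 0.53) = 0.53

0.53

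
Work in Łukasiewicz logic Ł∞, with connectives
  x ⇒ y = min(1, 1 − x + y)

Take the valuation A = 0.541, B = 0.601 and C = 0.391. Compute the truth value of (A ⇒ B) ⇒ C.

0.391

A ⇒ B = min(1, 1 − 0.541 + 0.601) = min(1, 1.060) = 1.000
(A ⇒ B) ⇒ C = min(1, 1 − 1.000 + 0.391) = min(1, 0.391) = 0.391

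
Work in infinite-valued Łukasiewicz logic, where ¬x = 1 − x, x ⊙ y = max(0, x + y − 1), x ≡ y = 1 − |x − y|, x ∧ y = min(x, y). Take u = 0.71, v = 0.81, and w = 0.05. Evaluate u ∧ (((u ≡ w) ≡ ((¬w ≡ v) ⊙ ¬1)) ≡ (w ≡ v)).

u ≡ w = 1 − |0.71 − 0.05| = 1 − 0.66 = 0.34
¬w = 1 − 0.05 = 0.95
¬w ≡ v = 1 − |0.95 − 0.81| = 1 − 0.14 = 0.86
¬1 = 1 − 1.00 = 0.00
(¬w ≡ v) ⊙ ¬1 = max(0, 0.86 + 0.00 − 1) = max(0, -0.14) = 0.00
(u ≡ w) ≡ ((¬w ≡ v) ⊙ ¬1) = 1 − |0.34 − 0.00| = 1 − 0.34 = 0.66
w ≡ v = 1 − |0.05 − 0.81| = 1 − 0.76 = 0.24
((u ≡ w) ≡ ((¬w ≡ v) ⊙ ¬1)) ≡ (w ≡ v) = 1 − |0.66 − 0.24| = 1 − 0.42 = 0.58
u ∧ (((u ≡ w) ≡ ((¬w ≡ v) ⊙ ¬1)) ≡ (w ≡ v)) = min(0.71, 0.58) = 0.58

0.58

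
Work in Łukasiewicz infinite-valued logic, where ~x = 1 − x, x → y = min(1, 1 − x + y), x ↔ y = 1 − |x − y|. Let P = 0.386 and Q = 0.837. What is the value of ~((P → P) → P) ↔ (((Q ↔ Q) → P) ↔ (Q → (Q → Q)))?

0.772

P → P = min(1, 1 − 0.386 + 0.386) = min(1, 1.000) = 1.000
(P → P) → P = min(1, 1 − 1.000 + 0.386) = min(1, 0.386) = 0.386
~((P → P) → P) = 1 − 0.386 = 0.614
Q ↔ Q = 1 − |0.837 − 0.837| = 1 − 0.000 = 1.000
(Q ↔ Q) → P = min(1, 1 − 1.000 + 0.386) = min(1, 0.386) = 0.386
Q → Q = min(1, 1 − 0.837 + 0.837) = min(1, 1.000) = 1.000
Q → (Q → Q) = min(1, 1 − 0.837 + 1.000) = min(1, 1.163) = 1.000
((Q ↔ Q) → P) ↔ (Q → (Q → Q)) = 1 − |0.386 − 1.000| = 1 − 0.614 = 0.386
~((P → P) → P) ↔ (((Q ↔ Q) → P) ↔ (Q → (Q → Q))) = 1 − |0.614 − 0.386| = 1 − 0.228 = 0.772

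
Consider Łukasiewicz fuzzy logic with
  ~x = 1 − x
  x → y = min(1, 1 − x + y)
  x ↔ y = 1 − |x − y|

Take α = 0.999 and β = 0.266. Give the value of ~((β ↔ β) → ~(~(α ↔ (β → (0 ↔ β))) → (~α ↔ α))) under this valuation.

1.000

β ↔ β = 1 − |0.266 − 0.266| = 1 − 0.000 = 1.000
0 ↔ β = 1 − |0.000 − 0.266| = 1 − 0.266 = 0.734
β → (0 ↔ β) = min(1, 1 − 0.266 + 0.734) = min(1, 1.468) = 1.000
α ↔ (β → (0 ↔ β)) = 1 − |0.999 − 1.000| = 1 − 0.001 = 0.999
~(α ↔ (β → (0 ↔ β))) = 1 − 0.999 = 0.001
~α = 1 − 0.999 = 0.001
~α ↔ α = 1 − |0.001 − 0.999| = 1 − 0.998 = 0.002
~(α ↔ (β → (0 ↔ β))) → (~α ↔ α) = min(1, 1 − 0.001 + 0.002) = min(1, 1.001) = 1.000
~(~(α ↔ (β → (0 ↔ β))) → (~α ↔ α)) = 1 − 1.000 = 0.000
(β ↔ β) → ~(~(α ↔ (β → (0 ↔ β))) → (~α ↔ α)) = min(1, 1 − 1.000 + 0.000) = min(1, 0.000) = 0.000
~((β ↔ β) → ~(~(α ↔ (β → (0 ↔ β))) → (~α ↔ α))) = 1 − 0.000 = 1.000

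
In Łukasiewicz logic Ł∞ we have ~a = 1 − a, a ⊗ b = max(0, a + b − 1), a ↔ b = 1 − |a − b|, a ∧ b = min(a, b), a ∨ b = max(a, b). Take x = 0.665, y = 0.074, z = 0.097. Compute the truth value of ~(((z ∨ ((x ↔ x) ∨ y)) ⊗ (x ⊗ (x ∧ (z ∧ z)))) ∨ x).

0.335

x ↔ x = 1 − |0.665 − 0.665| = 1 − 0.000 = 1.000
(x ↔ x) ∨ y = max(1.000, 0.074) = 1.000
z ∨ ((x ↔ x) ∨ y) = max(0.097, 1.000) = 1.000
z ∧ z = min(0.097, 0.097) = 0.097
x ∧ (z ∧ z) = min(0.665, 0.097) = 0.097
x ⊗ (x ∧ (z ∧ z)) = max(0, 0.665 + 0.097 − 1) = max(0, -0.238) = 0.000
(z ∨ ((x ↔ x) ∨ y)) ⊗ (x ⊗ (x ∧ (z ∧ z))) = max(0, 1.000 + 0.000 − 1) = max(0, 0.000) = 0.000
((z ∨ ((x ↔ x) ∨ y)) ⊗ (x ⊗ (x ∧ (z ∧ z)))) ∨ x = max(0.000, 0.665) = 0.665
~(((z ∨ ((x ↔ x) ∨ y)) ⊗ (x ⊗ (x ∧ (z ∧ z)))) ∨ x) = 1 − 0.665 = 0.335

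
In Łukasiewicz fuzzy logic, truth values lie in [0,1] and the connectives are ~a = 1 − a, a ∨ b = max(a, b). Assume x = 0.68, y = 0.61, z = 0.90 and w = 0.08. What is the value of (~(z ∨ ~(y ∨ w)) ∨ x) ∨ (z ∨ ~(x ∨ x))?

0.90

y ∨ w = max(0.61, 0.08) = 0.61
~(y ∨ w) = 1 − 0.61 = 0.39
z ∨ ~(y ∨ w) = max(0.90, 0.39) = 0.90
~(z ∨ ~(y ∨ w)) = 1 − 0.90 = 0.10
~(z ∨ ~(y ∨ w)) ∨ x = max(0.10, 0.68) = 0.68
x ∨ x = max(0.68, 0.68) = 0.68
~(x ∨ x) = 1 − 0.68 = 0.32
z ∨ ~(x ∨ x) = max(0.90, 0.32) = 0.90
(~(z ∨ ~(y ∨ w)) ∨ x) ∨ (z ∨ ~(x ∨ x)) = max(0.68, 0.90) = 0.90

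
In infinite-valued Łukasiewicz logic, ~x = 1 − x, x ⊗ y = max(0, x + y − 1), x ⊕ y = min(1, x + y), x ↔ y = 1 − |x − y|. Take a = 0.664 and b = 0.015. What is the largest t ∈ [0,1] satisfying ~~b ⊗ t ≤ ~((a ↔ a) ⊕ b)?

0.985

~b = 1 − 0.015 = 0.985
~~b = 1 − 0.985 = 0.015
So the left factor is ~~b = 0.015.
a ↔ a = 1 − |0.664 − 0.664| = 1 − 0.000 = 1.000
(a ↔ a) ⊕ b = min(1, 1.000 + 0.015) = min(1, 1.015) = 1.000
~((a ↔ a) ⊕ b) = 1 − 1.000 = 0.000
So the right-hand bound is ~((a ↔ a) ⊕ b) = 0.000.
The residuum of the Łukasiewicz t-norm gives the supremum: min(1, 1 − 0.015 + 0.000).
1 − 0.015 + 0.000 = 0.985, so t = min(1, 0.985) = 0.985.
Check: 0.015 ⊗ 0.985 = max(0, 0.000) = 0.000 ≤ 0.000.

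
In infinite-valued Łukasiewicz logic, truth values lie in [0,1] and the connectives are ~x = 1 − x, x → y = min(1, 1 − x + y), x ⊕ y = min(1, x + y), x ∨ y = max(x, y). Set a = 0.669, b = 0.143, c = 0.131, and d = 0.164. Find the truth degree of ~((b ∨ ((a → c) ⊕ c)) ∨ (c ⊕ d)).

a → c = min(1, 1 − 0.669 + 0.131) = min(1, 0.462) = 0.462
(a → c) ⊕ c = min(1, 0.462 + 0.131) = min(1, 0.593) = 0.593
b ∨ ((a → c) ⊕ c) = max(0.143, 0.593) = 0.593
c ⊕ d = min(1, 0.131 + 0.164) = min(1, 0.295) = 0.295
(b ∨ ((a → c) ⊕ c)) ∨ (c ⊕ d) = max(0.593, 0.295) = 0.593
~((b ∨ ((a → c) ⊕ c)) ∨ (c ⊕ d)) = 1 − 0.593 = 0.407

0.407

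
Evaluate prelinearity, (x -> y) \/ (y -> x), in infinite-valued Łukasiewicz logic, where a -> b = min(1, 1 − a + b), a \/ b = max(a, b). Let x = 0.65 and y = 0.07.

x -> y = min(1, 1 − 0.65 + 0.07) = min(1, 0.42) = 0.42
y -> x = min(1, 1 − 0.07 + 0.65) = min(1, 1.58) = 1.00
(x -> y) \/ (y -> x) = max(0.42, 1.00) = 1.00
(As expected: a Ł∞-tautology — holds in every MV-chain.)

1.00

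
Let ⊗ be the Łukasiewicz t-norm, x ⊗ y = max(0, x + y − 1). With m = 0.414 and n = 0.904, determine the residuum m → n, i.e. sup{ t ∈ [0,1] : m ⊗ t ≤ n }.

The residuum of the Łukasiewicz t-norm gives the supremum: min(1, 1 − 0.414 + 0.904).
1 − 0.414 + 0.904 = 1.490, so t = min(1, 1.490) = 1.000.
Check: 0.414 ⊗ 1.000 = max(0, 0.414) = 0.414 ≤ 0.904.

1.000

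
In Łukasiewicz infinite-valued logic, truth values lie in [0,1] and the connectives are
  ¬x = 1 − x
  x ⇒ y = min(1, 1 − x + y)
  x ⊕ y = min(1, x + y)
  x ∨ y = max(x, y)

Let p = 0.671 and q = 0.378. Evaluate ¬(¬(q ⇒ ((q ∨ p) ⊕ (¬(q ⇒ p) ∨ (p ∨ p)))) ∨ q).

0.622

q ∨ p = max(0.378, 0.671) = 0.671
q ⇒ p = min(1, 1 − 0.378 + 0.671) = min(1, 1.293) = 1.000
¬(q ⇒ p) = 1 − 1.000 = 0.000
p ∨ p = max(0.671, 0.671) = 0.671
¬(q ⇒ p) ∨ (p ∨ p) = max(0.000, 0.671) = 0.671
(q ∨ p) ⊕ (¬(q ⇒ p) ∨ (p ∨ p)) = min(1, 0.671 + 0.671) = min(1, 1.342) = 1.000
q ⇒ ((q ∨ p) ⊕ (¬(q ⇒ p) ∨ (p ∨ p))) = min(1, 1 − 0.378 + 1.000) = min(1, 1.622) = 1.000
¬(q ⇒ ((q ∨ p) ⊕ (¬(q ⇒ p) ∨ (p ∨ p)))) = 1 − 1.000 = 0.000
¬(q ⇒ ((q ∨ p) ⊕ (¬(q ⇒ p) ∨ (p ∨ p)))) ∨ q = max(0.000, 0.378) = 0.378
¬(¬(q ⇒ ((q ∨ p) ⊕ (¬(q ⇒ p) ∨ (p ∨ p)))) ∨ q) = 1 − 0.378 = 0.622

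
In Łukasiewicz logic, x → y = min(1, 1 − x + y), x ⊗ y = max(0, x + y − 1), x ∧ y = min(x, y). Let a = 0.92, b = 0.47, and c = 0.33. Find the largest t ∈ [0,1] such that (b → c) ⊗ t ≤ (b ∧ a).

b → c = min(1, 1 − 0.47 + 0.33) = min(1, 0.86) = 0.86
So the left factor is b → c = 0.86.
b ∧ a = min(0.47, 0.92) = 0.47
So the right-hand bound is b ∧ a = 0.47.
The residuum of the Łukasiewicz t-norm gives the supremum: min(1, 1 − 0.86 + 0.47).
1 − 0.86 + 0.47 = 0.61, so t = min(1, 0.61) = 0.61.
Check: 0.86 ⊗ 0.61 = max(0, 0.47) = 0.47 ≤ 0.47.

0.61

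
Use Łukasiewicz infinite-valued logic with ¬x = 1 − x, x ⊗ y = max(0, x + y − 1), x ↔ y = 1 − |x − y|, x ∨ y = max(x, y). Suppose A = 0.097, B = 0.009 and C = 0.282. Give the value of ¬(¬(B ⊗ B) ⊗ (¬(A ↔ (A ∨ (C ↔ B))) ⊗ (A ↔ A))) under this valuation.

0.370

B ⊗ B = max(0, 0.009 + 0.009 − 1) = max(0, -0.982) = 0.000
¬(B ⊗ B) = 1 − 0.000 = 1.000
C ↔ B = 1 − |0.282 − 0.009| = 1 − 0.273 = 0.727
A ∨ (C ↔ B) = max(0.097, 0.727) = 0.727
A ↔ (A ∨ (C ↔ B)) = 1 − |0.097 − 0.727| = 1 − 0.630 = 0.370
¬(A ↔ (A ∨ (C ↔ B))) = 1 − 0.370 = 0.630
A ↔ A = 1 − |0.097 − 0.097| = 1 − 0.000 = 1.000
¬(A ↔ (A ∨ (C ↔ B))) ⊗ (A ↔ A) = max(0, 0.630 + 1.000 − 1) = max(0, 0.630) = 0.630
¬(B ⊗ B) ⊗ (¬(A ↔ (A ∨ (C ↔ B))) ⊗ (A ↔ A)) = max(0, 1.000 + 0.630 − 1) = max(0, 0.630) = 0.630
¬(¬(B ⊗ B) ⊗ (¬(A ↔ (A ∨ (C ↔ B))) ⊗ (A ↔ A))) = 1 − 0.630 = 0.370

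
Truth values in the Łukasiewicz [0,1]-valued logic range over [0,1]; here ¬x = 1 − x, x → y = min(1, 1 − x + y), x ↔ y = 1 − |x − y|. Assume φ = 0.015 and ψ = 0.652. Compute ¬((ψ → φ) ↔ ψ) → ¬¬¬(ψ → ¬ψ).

ψ → φ = min(1, 1 − 0.652 + 0.015) = min(1, 0.363) = 0.363
(ψ → φ) ↔ ψ = 1 − |0.363 − 0.652| = 1 − 0.289 = 0.711
¬((ψ → φ) ↔ ψ) = 1 − 0.711 = 0.289
¬ψ = 1 − 0.652 = 0.348
ψ → ¬ψ = min(1, 1 − 0.652 + 0.348) = min(1, 0.696) = 0.696
¬(ψ → ¬ψ) = 1 − 0.696 = 0.304
¬¬(ψ → ¬ψ) = 1 − 0.304 = 0.696
¬¬¬(ψ → ¬ψ) = 1 − 0.696 = 0.304
¬((ψ → φ) ↔ ψ) → ¬¬¬(ψ → ¬ψ) = min(1, 1 − 0.289 + 0.304) = min(1, 1.015) = 1.000

1.000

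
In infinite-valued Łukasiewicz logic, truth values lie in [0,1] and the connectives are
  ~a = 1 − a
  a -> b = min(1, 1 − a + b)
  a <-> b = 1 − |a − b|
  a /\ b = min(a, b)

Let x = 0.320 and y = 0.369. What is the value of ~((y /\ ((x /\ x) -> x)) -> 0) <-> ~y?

x /\ x = min(0.320, 0.320) = 0.320
(x /\ x) -> x = min(1, 1 − 0.320 + 0.320) = min(1, 1.000) = 1.000
y /\ ((x /\ x) -> x) = min(0.369, 1.000) = 0.369
(y /\ ((x /\ x) -> x)) -> 0 = min(1, 1 − 0.369 + 0.000) = min(1, 0.631) = 0.631
~((y /\ ((x /\ x) -> x)) -> 0) = 1 − 0.631 = 0.369
~y = 1 − 0.369 = 0.631
~((y /\ ((x /\ x) -> x)) -> 0) <-> ~y = 1 − |0.369 − 0.631| = 1 − 0.262 = 0.738

0.738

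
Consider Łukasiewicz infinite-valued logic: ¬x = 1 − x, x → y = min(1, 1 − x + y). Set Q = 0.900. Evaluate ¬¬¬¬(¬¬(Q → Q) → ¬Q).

0.100

Q → Q = min(1, 1 − 0.900 + 0.900) = min(1, 1.000) = 1.000
¬(Q → Q) = 1 − 1.000 = 0.000
¬¬(Q → Q) = 1 − 0.000 = 1.000
¬Q = 1 − 0.900 = 0.100
¬¬(Q → Q) → ¬Q = min(1, 1 − 1.000 + 0.100) = min(1, 0.100) = 0.100
¬(¬¬(Q → Q) → ¬Q) = 1 − 0.100 = 0.900
¬¬(¬¬(Q → Q) → ¬Q) = 1 − 0.900 = 0.100
¬¬¬(¬¬(Q → Q) → ¬Q) = 1 − 0.100 = 0.900
¬¬¬¬(¬¬(Q → Q) → ¬Q) = 1 − 0.900 = 0.100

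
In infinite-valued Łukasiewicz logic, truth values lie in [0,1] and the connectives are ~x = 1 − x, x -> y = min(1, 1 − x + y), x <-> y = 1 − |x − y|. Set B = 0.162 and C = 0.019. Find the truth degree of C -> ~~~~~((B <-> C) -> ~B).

B <-> C = 1 − |0.162 − 0.019| = 1 − 0.143 = 0.857
~B = 1 − 0.162 = 0.838
(B <-> C) -> ~B = min(1, 1 − 0.857 + 0.838) = min(1, 0.981) = 0.981
~((B <-> C) -> ~B) = 1 − 0.981 = 0.019
~~((B <-> C) -> ~B) = 1 − 0.019 = 0.981
~~~((B <-> C) -> ~B) = 1 − 0.981 = 0.019
~~~~((B <-> C) -> ~B) = 1 − 0.019 = 0.981
~~~~~((B <-> C) -> ~B) = 1 − 0.981 = 0.019
C -> ~~~~~((B <-> C) -> ~B) = min(1, 1 − 0.019 + 0.019) = min(1, 1.000) = 1.000

1.000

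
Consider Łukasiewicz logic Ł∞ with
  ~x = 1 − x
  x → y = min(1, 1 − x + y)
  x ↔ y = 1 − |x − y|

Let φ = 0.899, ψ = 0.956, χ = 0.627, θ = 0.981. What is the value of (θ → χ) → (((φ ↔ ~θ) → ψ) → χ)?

0.981

θ → χ = min(1, 1 − 0.981 + 0.627) = min(1, 0.646) = 0.646
~θ = 1 − 0.981 = 0.019
φ ↔ ~θ = 1 − |0.899 − 0.019| = 1 − 0.880 = 0.120
(φ ↔ ~θ) → ψ = min(1, 1 − 0.120 + 0.956) = min(1, 1.836) = 1.000
((φ ↔ ~θ) → ψ) → χ = min(1, 1 − 1.000 + 0.627) = min(1, 0.627) = 0.627
(θ → χ) → (((φ ↔ ~θ) → ψ) → χ) = min(1, 1 − 0.646 + 0.627) = min(1, 0.981) = 0.981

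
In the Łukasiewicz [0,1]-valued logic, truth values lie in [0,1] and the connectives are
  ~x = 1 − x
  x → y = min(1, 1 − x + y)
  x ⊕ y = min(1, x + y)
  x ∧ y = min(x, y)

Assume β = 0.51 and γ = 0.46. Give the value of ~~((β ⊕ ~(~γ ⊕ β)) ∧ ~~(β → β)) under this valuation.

~γ = 1 − 0.46 = 0.54
~γ ⊕ β = min(1, 0.54 + 0.51) = min(1, 1.05) = 1.00
~(~γ ⊕ β) = 1 − 1.00 = 0.00
β ⊕ ~(~γ ⊕ β) = min(1, 0.51 + 0.00) = min(1, 0.51) = 0.51
β → β = min(1, 1 − 0.51 + 0.51) = min(1, 1.00) = 1.00
~(β → β) = 1 − 1.00 = 0.00
~~(β → β) = 1 − 0.00 = 1.00
(β ⊕ ~(~γ ⊕ β)) ∧ ~~(β → β) = min(0.51, 1.00) = 0.51
~((β ⊕ ~(~γ ⊕ β)) ∧ ~~(β → β)) = 1 − 0.51 = 0.49
~~((β ⊕ ~(~γ ⊕ β)) ∧ ~~(β → β)) = 1 − 0.49 = 0.51

0.51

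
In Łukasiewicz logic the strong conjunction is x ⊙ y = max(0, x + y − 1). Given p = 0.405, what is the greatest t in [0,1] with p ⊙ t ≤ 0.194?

The residuum of the Łukasiewicz t-norm gives the supremum: min(1, 1 − 0.405 + 0.194).
1 − 0.405 + 0.194 = 0.789, so t = min(1, 0.789) = 0.789.
Check: 0.405 ⊙ 0.789 = max(0, 0.194) = 0.194 ≤ 0.194.

0.789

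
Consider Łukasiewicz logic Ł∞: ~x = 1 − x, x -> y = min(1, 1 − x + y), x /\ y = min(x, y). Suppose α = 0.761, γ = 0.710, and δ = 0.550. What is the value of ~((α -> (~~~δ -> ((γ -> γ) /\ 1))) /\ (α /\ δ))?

0.450

~δ = 1 − 0.550 = 0.450
~~δ = 1 − 0.450 = 0.550
~~~δ = 1 − 0.550 = 0.450
γ -> γ = min(1, 1 − 0.710 + 0.710) = min(1, 1.000) = 1.000
(γ -> γ) /\ 1 = min(1.000, 1.000) = 1.000
~~~δ -> ((γ -> γ) /\ 1) = min(1, 1 − 0.450 + 1.000) = min(1, 1.550) = 1.000
α -> (~~~δ -> ((γ -> γ) /\ 1)) = min(1, 1 − 0.761 + 1.000) = min(1, 1.239) = 1.000
α /\ δ = min(0.761, 0.550) = 0.550
(α -> (~~~δ -> ((γ -> γ) /\ 1))) /\ (α /\ δ) = min(1.000, 0.550) = 0.550
~((α -> (~~~δ -> ((γ -> γ) /\ 1))) /\ (α /\ δ)) = 1 − 0.550 = 0.450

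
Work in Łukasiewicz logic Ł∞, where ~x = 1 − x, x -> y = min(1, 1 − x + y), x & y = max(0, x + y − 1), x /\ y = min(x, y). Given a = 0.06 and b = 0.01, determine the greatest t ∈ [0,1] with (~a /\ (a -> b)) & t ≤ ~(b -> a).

0.06

~a = 1 − 0.06 = 0.94
a -> b = min(1, 1 − 0.06 + 0.01) = min(1, 0.95) = 0.95
~a /\ (a -> b) = min(0.94, 0.95) = 0.94
So the left factor is ~a /\ (a -> b) = 0.94.
b -> a = min(1, 1 − 0.01 + 0.06) = min(1, 1.05) = 1.00
~(b -> a) = 1 − 1.00 = 0.00
So the right-hand bound is ~(b -> a) = 0.00.
The residuum of the Łukasiewicz t-norm gives the supremum: min(1, 1 − 0.94 + 0.00).
1 − 0.94 + 0.00 = 0.06, so t = min(1, 0.06) = 0.06.
Check: 0.94 & 0.06 = max(0, 0.00) = 0.00 ≤ 0.00.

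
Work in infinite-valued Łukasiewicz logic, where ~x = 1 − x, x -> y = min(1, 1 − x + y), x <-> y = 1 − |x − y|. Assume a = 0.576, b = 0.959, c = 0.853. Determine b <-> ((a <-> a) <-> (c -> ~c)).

a <-> a = 1 − |0.576 − 0.576| = 1 − 0.000 = 1.000
~c = 1 − 0.853 = 0.147
c -> ~c = min(1, 1 − 0.853 + 0.147) = min(1, 0.294) = 0.294
(a <-> a) <-> (c -> ~c) = 1 − |1.000 − 0.294| = 1 − 0.706 = 0.294
b <-> ((a <-> a) <-> (c -> ~c)) = 1 − |0.959 − 0.294| = 1 − 0.665 = 0.335

0.335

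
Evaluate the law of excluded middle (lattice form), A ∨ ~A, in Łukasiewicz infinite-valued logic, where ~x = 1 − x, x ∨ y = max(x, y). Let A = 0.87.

0.87

~A = 1 − 0.87 = 0.13
A ∨ ~A = max(0.87, 0.13) = 0.87
(The value 0.87 < 1 shows this instance is not satisfied; not a Ł∞-tautology — its value is max(a, 1−a).)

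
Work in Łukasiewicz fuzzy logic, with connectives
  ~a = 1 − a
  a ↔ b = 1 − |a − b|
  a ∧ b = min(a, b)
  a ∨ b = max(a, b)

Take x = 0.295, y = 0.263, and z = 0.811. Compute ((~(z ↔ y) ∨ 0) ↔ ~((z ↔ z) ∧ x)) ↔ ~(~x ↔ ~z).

z ↔ y = 1 − |0.811 − 0.263| = 1 − 0.548 = 0.452
~(z ↔ y) = 1 − 0.452 = 0.548
~(z ↔ y) ∨ 0 = max(0.548, 0.000) = 0.548
z ↔ z = 1 − |0.811 − 0.811| = 1 − 0.000 = 1.000
(z ↔ z) ∧ x = min(1.000, 0.295) = 0.295
~((z ↔ z) ∧ x) = 1 − 0.295 = 0.705
(~(z ↔ y) ∨ 0) ↔ ~((z ↔ z) ∧ x) = 1 − |0.548 − 0.705| = 1 − 0.157 = 0.843
~x = 1 − 0.295 = 0.705
~z = 1 − 0.811 = 0.189
~x ↔ ~z = 1 − |0.705 − 0.189| = 1 − 0.516 = 0.484
~(~x ↔ ~z) = 1 − 0.484 = 0.516
((~(z ↔ y) ∨ 0) ↔ ~((z ↔ z) ∧ x)) ↔ ~(~x ↔ ~z) = 1 − |0.843 − 0.516| = 1 − 0.327 = 0.673

0.673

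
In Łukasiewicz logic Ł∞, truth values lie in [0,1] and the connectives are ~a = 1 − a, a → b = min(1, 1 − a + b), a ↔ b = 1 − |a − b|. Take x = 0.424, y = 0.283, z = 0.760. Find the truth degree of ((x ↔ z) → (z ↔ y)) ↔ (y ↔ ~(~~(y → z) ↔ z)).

x ↔ z = 1 − |0.424 − 0.760| = 1 − 0.336 = 0.664
z ↔ y = 1 − |0.760 − 0.283| = 1 − 0.477 = 0.523
(x ↔ z) → (z ↔ y) = min(1, 1 − 0.664 + 0.523) = min(1, 0.859) = 0.859
y → z = min(1, 1 − 0.283 + 0.760) = min(1, 1.477) = 1.000
~(y → z) = 1 − 1.000 = 0.000
~~(y → z) = 1 − 0.000 = 1.000
~~(y → z) ↔ z = 1 − |1.000 − 0.760| = 1 − 0.240 = 0.760
~(~~(y → z) ↔ z) = 1 − 0.760 = 0.240
y ↔ ~(~~(y → z) ↔ z) = 1 − |0.283 − 0.240| = 1 − 0.043 = 0.957
((x ↔ z) → (z ↔ y)) ↔ (y ↔ ~(~~(y → z) ↔ z)) = 1 − |0.859 − 0.957| = 1 − 0.098 = 0.902

0.902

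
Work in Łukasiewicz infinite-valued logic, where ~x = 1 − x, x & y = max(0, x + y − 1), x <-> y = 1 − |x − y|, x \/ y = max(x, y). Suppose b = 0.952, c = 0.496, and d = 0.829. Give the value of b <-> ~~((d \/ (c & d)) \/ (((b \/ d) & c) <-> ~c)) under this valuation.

c & d = max(0, 0.496 + 0.829 − 1) = max(0, 0.325) = 0.325
d \/ (c & d) = max(0.829, 0.325) = 0.829
b \/ d = max(0.952, 0.829) = 0.952
(b \/ d) & c = max(0, 0.952 + 0.496 − 1) = max(0, 0.448) = 0.448
~c = 1 − 0.496 = 0.504
((b \/ d) & c) <-> ~c = 1 − |0.448 − 0.504| = 1 − 0.056 = 0.944
(d \/ (c & d)) \/ (((b \/ d) & c) <-> ~c) = max(0.829, 0.944) = 0.944
~((d \/ (c & d)) \/ (((b \/ d) & c) <-> ~c)) = 1 − 0.944 = 0.056
~~((d \/ (c & d)) \/ (((b \/ d) & c) <-> ~c)) = 1 − 0.056 = 0.944
b <-> ~~((d \/ (c & d)) \/ (((b \/ d) & c) <-> ~c)) = 1 − |0.952 − 0.944| = 1 − 0.008 = 0.992

0.992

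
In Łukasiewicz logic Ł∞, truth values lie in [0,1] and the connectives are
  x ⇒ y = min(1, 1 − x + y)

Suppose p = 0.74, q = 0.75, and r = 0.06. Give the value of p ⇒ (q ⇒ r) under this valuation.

0.57

q ⇒ r = min(1, 1 − 0.75 + 0.06) = min(1, 0.31) = 0.31
p ⇒ (q ⇒ r) = min(1, 1 − 0.74 + 0.31) = min(1, 0.57) = 0.57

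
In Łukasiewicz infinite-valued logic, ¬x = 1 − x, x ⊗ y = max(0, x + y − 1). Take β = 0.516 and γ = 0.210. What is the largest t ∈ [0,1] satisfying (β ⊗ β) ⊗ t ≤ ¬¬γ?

1.000

β ⊗ β = max(0, 0.516 + 0.516 − 1) = max(0, 0.032) = 0.032
So the left factor is β ⊗ β = 0.032.
¬γ = 1 − 0.210 = 0.790
¬¬γ = 1 − 0.790 = 0.210
So the right-hand bound is ¬¬γ = 0.210.
The residuum of the Łukasiewicz t-norm gives the supremum: min(1, 1 − 0.032 + 0.210).
1 − 0.032 + 0.210 = 1.178, so t = min(1, 1.178) = 1.000.
Check: 0.032 ⊗ 1.000 = max(0, 0.032) = 0.032 ≤ 0.210.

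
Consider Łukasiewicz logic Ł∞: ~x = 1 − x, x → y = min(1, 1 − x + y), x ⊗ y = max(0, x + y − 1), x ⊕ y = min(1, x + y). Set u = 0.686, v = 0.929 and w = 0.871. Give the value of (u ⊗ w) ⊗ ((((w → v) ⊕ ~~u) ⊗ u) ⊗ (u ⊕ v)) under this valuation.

u ⊗ w = max(0, 0.686 + 0.871 − 1) = max(0, 0.557) = 0.557
w → v = min(1, 1 − 0.871 + 0.929) = min(1, 1.058) = 1.000
~u = 1 − 0.686 = 0.314
~~u = 1 − 0.314 = 0.686
(w → v) ⊕ ~~u = min(1, 1.000 + 0.686) = min(1, 1.686) = 1.000
((w → v) ⊕ ~~u) ⊗ u = max(0, 1.000 + 0.686 − 1) = max(0, 0.686) = 0.686
u ⊕ v = min(1, 0.686 + 0.929) = min(1, 1.615) = 1.000
(((w → v) ⊕ ~~u) ⊗ u) ⊗ (u ⊕ v) = max(0, 0.686 + 1.000 − 1) = max(0, 0.686) = 0.686
(u ⊗ w) ⊗ ((((w → v) ⊕ ~~u) ⊗ u) ⊗ (u ⊕ v)) = max(0, 0.557 + 0.686 − 1) = max(0, 0.243) = 0.243

0.243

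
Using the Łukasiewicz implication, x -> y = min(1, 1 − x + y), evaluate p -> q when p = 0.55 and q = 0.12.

0.57

p -> q = min(1, 1 − 0.55 + 0.12) = min(1, 0.57) = 0.57
For comparison, the Gödel implication (1 if x ≤ y else y) would give 0.12.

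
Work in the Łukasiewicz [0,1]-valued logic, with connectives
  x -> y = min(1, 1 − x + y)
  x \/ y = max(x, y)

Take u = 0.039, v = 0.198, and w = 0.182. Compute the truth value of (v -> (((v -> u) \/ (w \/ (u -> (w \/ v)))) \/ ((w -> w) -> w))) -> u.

0.039

v -> u = min(1, 1 − 0.198 + 0.039) = min(1, 0.841) = 0.841
w \/ v = max(0.182, 0.198) = 0.198
u -> (w \/ v) = min(1, 1 − 0.039 + 0.198) = min(1, 1.159) = 1.000
w \/ (u -> (w \/ v)) = max(0.182, 1.000) = 1.000
(v -> u) \/ (w \/ (u -> (w \/ v))) = max(0.841, 1.000) = 1.000
w -> w = min(1, 1 − 0.182 + 0.182) = min(1, 1.000) = 1.000
(w -> w) -> w = min(1, 1 − 1.000 + 0.182) = min(1, 0.182) = 0.182
((v -> u) \/ (w \/ (u -> (w \/ v)))) \/ ((w -> w) -> w) = max(1.000, 0.182) = 1.000
v -> (((v -> u) \/ (w \/ (u -> (w \/ v)))) \/ ((w -> w) -> w)) = min(1, 1 − 0.198 + 1.000) = min(1, 1.802) = 1.000
(v -> (((v -> u) \/ (w \/ (u -> (w \/ v)))) \/ ((w -> w) -> w))) -> u = min(1, 1 − 1.000 + 0.039) = min(1, 0.039) = 0.039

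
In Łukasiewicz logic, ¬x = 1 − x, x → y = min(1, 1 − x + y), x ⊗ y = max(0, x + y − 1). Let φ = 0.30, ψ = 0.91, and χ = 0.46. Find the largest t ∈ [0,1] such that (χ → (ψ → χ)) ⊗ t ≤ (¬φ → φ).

ψ → χ = min(1, 1 − 0.91 + 0.46) = min(1, 0.55) = 0.55
χ → (ψ → χ) = min(1, 1 − 0.46 + 0.55) = min(1, 1.09) = 1.00
So the left factor is χ → (ψ → χ) = 1.00.
¬φ = 1 − 0.30 = 0.70
¬φ → φ = min(1, 1 − 0.70 + 0.30) = min(1, 0.60) = 0.60
So the right-hand bound is ¬φ → φ = 0.60.
The residuum of the Łukasiewicz t-norm gives the supremum: min(1, 1 − 1.00 + 0.60).
1 − 1.00 + 0.60 = 0.60, so t = min(1, 0.60) = 0.60.
Check: 1.00 ⊗ 0.60 = max(0, 0.60) = 0.60 ≤ 0.60.

0.60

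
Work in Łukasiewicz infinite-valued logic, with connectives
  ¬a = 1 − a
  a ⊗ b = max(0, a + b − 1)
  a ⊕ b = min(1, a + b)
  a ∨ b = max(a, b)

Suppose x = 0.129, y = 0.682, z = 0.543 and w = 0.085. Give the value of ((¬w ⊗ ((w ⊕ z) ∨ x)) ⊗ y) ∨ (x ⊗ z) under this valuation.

0.225

¬w = 1 − 0.085 = 0.915
w ⊕ z = min(1, 0.085 + 0.543) = min(1, 0.628) = 0.628
(w ⊕ z) ∨ x = max(0.628, 0.129) = 0.628
¬w ⊗ ((w ⊕ z) ∨ x) = max(0, 0.915 + 0.628 − 1) = max(0, 0.543) = 0.543
(¬w ⊗ ((w ⊕ z) ∨ x)) ⊗ y = max(0, 0.543 + 0.682 − 1) = max(0, 0.225) = 0.225
x ⊗ z = max(0, 0.129 + 0.543 − 1) = max(0, -0.328) = 0.000
((¬w ⊗ ((w ⊕ z) ∨ x)) ⊗ y) ∨ (x ⊗ z) = max(0.225, 0.000) = 0.225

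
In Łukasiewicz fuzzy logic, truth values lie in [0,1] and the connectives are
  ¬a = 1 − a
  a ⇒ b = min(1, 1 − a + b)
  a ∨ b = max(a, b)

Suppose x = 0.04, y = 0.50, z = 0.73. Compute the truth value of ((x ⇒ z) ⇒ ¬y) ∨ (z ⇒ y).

x ⇒ z = min(1, 1 − 0.04 + 0.73) = min(1, 1.69) = 1.00
¬y = 1 − 0.50 = 0.50
(x ⇒ z) ⇒ ¬y = min(1, 1 − 1.00 + 0.50) = min(1, 0.50) = 0.50
z ⇒ y = min(1, 1 − 0.73 + 0.50) = min(1, 0.77) = 0.77
((x ⇒ z) ⇒ ¬y) ∨ (z ⇒ y) = max(0.50, 0.77) = 0.77

0.77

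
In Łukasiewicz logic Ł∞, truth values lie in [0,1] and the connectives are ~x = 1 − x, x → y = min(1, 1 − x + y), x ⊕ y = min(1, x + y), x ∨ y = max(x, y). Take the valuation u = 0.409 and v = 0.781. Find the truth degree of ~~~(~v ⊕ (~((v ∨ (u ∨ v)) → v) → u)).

0.000

~v = 1 − 0.781 = 0.219
u ∨ v = max(0.409, 0.781) = 0.781
v ∨ (u ∨ v) = max(0.781, 0.781) = 0.781
(v ∨ (u ∨ v)) → v = min(1, 1 − 0.781 + 0.781) = min(1, 1.000) = 1.000
~((v ∨ (u ∨ v)) → v) = 1 − 1.000 = 0.000
~((v ∨ (u ∨ v)) → v) → u = min(1, 1 − 0.000 + 0.409) = min(1, 1.409) = 1.000
~v ⊕ (~((v ∨ (u ∨ v)) → v) → u) = min(1, 0.219 + 1.000) = min(1, 1.219) = 1.000
~(~v ⊕ (~((v ∨ (u ∨ v)) → v) → u)) = 1 − 1.000 = 0.000
~~(~v ⊕ (~((v ∨ (u ∨ v)) → v) → u)) = 1 − 0.000 = 1.000
~~~(~v ⊕ (~((v ∨ (u ∨ v)) → v) → u)) = 1 − 1.000 = 0.000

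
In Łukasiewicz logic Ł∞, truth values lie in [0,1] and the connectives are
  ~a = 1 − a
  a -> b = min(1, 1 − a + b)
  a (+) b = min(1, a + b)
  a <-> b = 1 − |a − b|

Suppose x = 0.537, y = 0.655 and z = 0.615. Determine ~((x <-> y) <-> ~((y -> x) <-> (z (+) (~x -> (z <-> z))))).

0.764

x <-> y = 1 − |0.537 − 0.655| = 1 − 0.118 = 0.882
y -> x = min(1, 1 − 0.655 + 0.537) = min(1, 0.882) = 0.882
~x = 1 − 0.537 = 0.463
z <-> z = 1 − |0.615 − 0.615| = 1 − 0.000 = 1.000
~x -> (z <-> z) = min(1, 1 − 0.463 + 1.000) = min(1, 1.537) = 1.000
z (+) (~x -> (z <-> z)) = min(1, 0.615 + 1.000) = min(1, 1.615) = 1.000
(y -> x) <-> (z (+) (~x -> (z <-> z))) = 1 − |0.882 − 1.000| = 1 − 0.118 = 0.882
~((y -> x) <-> (z (+) (~x -> (z <-> z)))) = 1 − 0.882 = 0.118
(x <-> y) <-> ~((y -> x) <-> (z (+) (~x -> (z <-> z)))) = 1 − |0.882 − 0.118| = 1 − 0.764 = 0.236
~((x <-> y) <-> ~((y -> x) <-> (z (+) (~x -> (z <-> z))))) = 1 − 0.236 = 0.764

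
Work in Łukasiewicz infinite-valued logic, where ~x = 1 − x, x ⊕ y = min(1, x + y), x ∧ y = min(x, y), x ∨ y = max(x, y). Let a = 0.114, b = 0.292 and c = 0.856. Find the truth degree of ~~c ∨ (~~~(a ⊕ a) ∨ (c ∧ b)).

0.856

~c = 1 − 0.856 = 0.144
~~c = 1 − 0.144 = 0.856
a ⊕ a = min(1, 0.114 + 0.114) = min(1, 0.228) = 0.228
~(a ⊕ a) = 1 − 0.228 = 0.772
~~(a ⊕ a) = 1 − 0.772 = 0.228
~~~(a ⊕ a) = 1 − 0.228 = 0.772
c ∧ b = min(0.856, 0.292) = 0.292
~~~(a ⊕ a) ∨ (c ∧ b) = max(0.772, 0.292) = 0.772
~~c ∨ (~~~(a ⊕ a) ∨ (c ∧ b)) = max(0.856, 0.772) = 0.856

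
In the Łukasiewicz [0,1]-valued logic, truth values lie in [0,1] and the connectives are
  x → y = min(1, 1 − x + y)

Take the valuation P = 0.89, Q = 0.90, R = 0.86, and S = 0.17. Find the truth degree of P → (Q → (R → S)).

R → S = min(1, 1 − 0.86 + 0.17) = min(1, 0.31) = 0.31
Q → (R → S) = min(1, 1 − 0.90 + 0.31) = min(1, 0.41) = 0.41
P → (Q → (R → S)) = min(1, 1 − 0.89 + 0.41) = min(1, 0.52) = 0.52

0.52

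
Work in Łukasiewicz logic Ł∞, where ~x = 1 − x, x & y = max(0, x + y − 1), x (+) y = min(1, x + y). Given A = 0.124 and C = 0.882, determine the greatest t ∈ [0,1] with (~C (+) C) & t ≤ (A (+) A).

~C = 1 − 0.882 = 0.118
~C (+) C = min(1, 0.118 + 0.882) = min(1, 1.000) = 1.000
So the left factor is ~C (+) C = 1.000.
A (+) A = min(1, 0.124 + 0.124) = min(1, 0.248) = 0.248
So the right-hand bound is A (+) A = 0.248.
The residuum of the Łukasiewicz t-norm gives the supremum: min(1, 1 − 1.000 + 0.248).
1 − 1.000 + 0.248 = 0.248, so t = min(1, 0.248) = 0.248.
Check: 1.000 & 0.248 = max(0, 0.248) = 0.248 ≤ 0.248.

0.248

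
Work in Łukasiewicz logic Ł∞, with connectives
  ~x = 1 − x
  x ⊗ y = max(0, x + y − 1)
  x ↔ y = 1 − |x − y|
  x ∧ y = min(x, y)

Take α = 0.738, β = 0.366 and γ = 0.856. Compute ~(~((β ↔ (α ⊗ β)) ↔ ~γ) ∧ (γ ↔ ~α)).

0.594

α ⊗ β = max(0, 0.738 + 0.366 − 1) = max(0, 0.104) = 0.104
β ↔ (α ⊗ β) = 1 − |0.366 − 0.104| = 1 − 0.262 = 0.738
~γ = 1 − 0.856 = 0.144
(β ↔ (α ⊗ β)) ↔ ~γ = 1 − |0.738 − 0.144| = 1 − 0.594 = 0.406
~((β ↔ (α ⊗ β)) ↔ ~γ) = 1 − 0.406 = 0.594
~α = 1 − 0.738 = 0.262
γ ↔ ~α = 1 − |0.856 − 0.262| = 1 − 0.594 = 0.406
~((β ↔ (α ⊗ β)) ↔ ~γ) ∧ (γ ↔ ~α) = min(0.594, 0.406) = 0.406
~(~((β ↔ (α ⊗ β)) ↔ ~γ) ∧ (γ ↔ ~α)) = 1 − 0.406 = 0.594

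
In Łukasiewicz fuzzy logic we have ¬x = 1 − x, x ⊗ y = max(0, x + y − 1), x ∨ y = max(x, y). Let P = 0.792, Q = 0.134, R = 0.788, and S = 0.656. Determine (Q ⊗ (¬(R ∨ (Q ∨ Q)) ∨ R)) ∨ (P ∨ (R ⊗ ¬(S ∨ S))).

0.792

Q ∨ Q = max(0.134, 0.134) = 0.134
R ∨ (Q ∨ Q) = max(0.788, 0.134) = 0.788
¬(R ∨ (Q ∨ Q)) = 1 − 0.788 = 0.212
¬(R ∨ (Q ∨ Q)) ∨ R = max(0.212, 0.788) = 0.788
Q ⊗ (¬(R ∨ (Q ∨ Q)) ∨ R) = max(0, 0.134 + 0.788 − 1) = max(0, -0.078) = 0.000
S ∨ S = max(0.656, 0.656) = 0.656
¬(S ∨ S) = 1 − 0.656 = 0.344
R ⊗ ¬(S ∨ S) = max(0, 0.788 + 0.344 − 1) = max(0, 0.132) = 0.132
P ∨ (R ⊗ ¬(S ∨ S)) = max(0.792, 0.132) = 0.792
(Q ⊗ (¬(R ∨ (Q ∨ Q)) ∨ R)) ∨ (P ∨ (R ⊗ ¬(S ∨ S))) = max(0.000, 0.792) = 0.792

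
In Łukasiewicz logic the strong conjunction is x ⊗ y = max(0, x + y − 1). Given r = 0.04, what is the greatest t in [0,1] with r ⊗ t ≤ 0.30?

1.00

The residuum of the Łukasiewicz t-norm gives the supremum: min(1, 1 − 0.04 + 0.30).
1 − 0.04 + 0.30 = 1.26, so t = min(1, 1.26) = 1.00.
Check: 0.04 ⊗ 1.00 = max(0, 0.04) = 0.04 ≤ 0.30.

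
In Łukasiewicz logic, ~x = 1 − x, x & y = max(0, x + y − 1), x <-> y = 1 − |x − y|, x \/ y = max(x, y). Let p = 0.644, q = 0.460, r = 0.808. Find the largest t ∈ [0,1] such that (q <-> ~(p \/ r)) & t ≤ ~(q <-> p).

p \/ r = max(0.644, 0.808) = 0.808
~(p \/ r) = 1 − 0.808 = 0.192
q <-> ~(p \/ r) = 1 − |0.460 − 0.192| = 1 − 0.268 = 0.732
So the left factor is q <-> ~(p \/ r) = 0.732.
q <-> p = 1 − |0.460 − 0.644| = 1 − 0.184 = 0.816
~(q <-> p) = 1 − 0.816 = 0.184
So the right-hand bound is ~(q <-> p) = 0.184.
The residuum of the Łukasiewicz t-norm gives the supremum: min(1, 1 − 0.732 + 0.184).
1 − 0.732 + 0.184 = 0.452, so t = min(1, 0.452) = 0.452.
Check: 0.732 & 0.452 = max(0, 0.184) = 0.184 ≤ 0.184.

0.452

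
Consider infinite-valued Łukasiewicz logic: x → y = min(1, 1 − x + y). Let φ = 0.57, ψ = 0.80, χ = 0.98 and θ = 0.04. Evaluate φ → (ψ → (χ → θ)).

0.69

χ → θ = min(1, 1 − 0.98 + 0.04) = min(1, 0.06) = 0.06
ψ → (χ → θ) = min(1, 1 − 0.80 + 0.06) = min(1, 0.26) = 0.26
φ → (ψ → (χ → θ)) = min(1, 1 − 0.57 + 0.26) = min(1, 0.69) = 0.69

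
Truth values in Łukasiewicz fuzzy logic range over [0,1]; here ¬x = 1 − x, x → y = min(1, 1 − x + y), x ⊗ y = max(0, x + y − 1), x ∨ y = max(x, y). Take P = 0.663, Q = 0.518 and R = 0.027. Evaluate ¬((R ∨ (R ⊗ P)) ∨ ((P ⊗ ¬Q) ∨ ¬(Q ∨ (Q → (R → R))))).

R ⊗ P = max(0, 0.027 + 0.663 − 1) = max(0, -0.310) = 0.000
R ∨ (R ⊗ P) = max(0.027, 0.000) = 0.027
¬Q = 1 − 0.518 = 0.482
P ⊗ ¬Q = max(0, 0.663 + 0.482 − 1) = max(0, 0.145) = 0.145
R → R = min(1, 1 − 0.027 + 0.027) = min(1, 1.000) = 1.000
Q → (R → R) = min(1, 1 − 0.518 + 1.000) = min(1, 1.482) = 1.000
Q ∨ (Q → (R → R)) = max(0.518, 1.000) = 1.000
¬(Q ∨ (Q → (R → R))) = 1 − 1.000 = 0.000
(P ⊗ ¬Q) ∨ ¬(Q ∨ (Q → (R → R))) = max(0.145, 0.000) = 0.145
(R ∨ (R ⊗ P)) ∨ ((P ⊗ ¬Q) ∨ ¬(Q ∨ (Q → (R → R)))) = max(0.027, 0.145) = 0.145
¬((R ∨ (R ⊗ P)) ∨ ((P ⊗ ¬Q) ∨ ¬(Q ∨ (Q → (R → R))))) = 1 − 0.145 = 0.855

0.855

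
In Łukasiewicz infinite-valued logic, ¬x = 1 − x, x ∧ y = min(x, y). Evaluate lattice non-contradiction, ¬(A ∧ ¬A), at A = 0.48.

0.52

¬A = 1 − 0.48 = 0.52
A ∧ ¬A = min(0.48, 0.52) = 0.48
¬(A ∧ ¬A) = 1 − 0.48 = 0.52
(The value 0.52 < 1 shows this instance is not satisfied; not a Ł∞-tautology — its value is 1 − min(a, 1−a).)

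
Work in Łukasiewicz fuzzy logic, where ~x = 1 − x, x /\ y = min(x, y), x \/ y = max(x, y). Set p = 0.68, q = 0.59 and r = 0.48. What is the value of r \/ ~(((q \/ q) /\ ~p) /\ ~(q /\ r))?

q \/ q = max(0.59, 0.59) = 0.59
~p = 1 − 0.68 = 0.32
(q \/ q) /\ ~p = min(0.59, 0.32) = 0.32
q /\ r = min(0.59, 0.48) = 0.48
~(q /\ r) = 1 − 0.48 = 0.52
((q \/ q) /\ ~p) /\ ~(q /\ r) = min(0.32, 0.52) = 0.32
~(((q \/ q) /\ ~p) /\ ~(q /\ r)) = 1 − 0.32 = 0.68
r \/ ~(((q \/ q) /\ ~p) /\ ~(q /\ r)) = max(0.48, 0.68) = 0.68

0.68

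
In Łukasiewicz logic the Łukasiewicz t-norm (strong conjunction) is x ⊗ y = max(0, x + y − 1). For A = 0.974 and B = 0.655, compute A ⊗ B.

A ⊗ B = max(0, 0.974 + 0.655 − 1) = max(0, 0.629) = 0.629
For comparison, the Gödel (minimum) t-norm min(x, y) would give 0.655.

0.629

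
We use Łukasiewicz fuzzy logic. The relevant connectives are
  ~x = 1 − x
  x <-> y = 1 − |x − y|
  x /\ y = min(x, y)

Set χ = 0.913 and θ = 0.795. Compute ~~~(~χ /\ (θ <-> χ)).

~χ = 1 − 0.913 = 0.087
θ <-> χ = 1 − |0.795 − 0.913| = 1 − 0.118 = 0.882
~χ /\ (θ <-> χ) = min(0.087, 0.882) = 0.087
~(~χ /\ (θ <-> χ)) = 1 − 0.087 = 0.913
~~(~χ /\ (θ <-> χ)) = 1 − 0.913 = 0.087
~~~(~χ /\ (θ <-> χ)) = 1 − 0.087 = 0.913

0.913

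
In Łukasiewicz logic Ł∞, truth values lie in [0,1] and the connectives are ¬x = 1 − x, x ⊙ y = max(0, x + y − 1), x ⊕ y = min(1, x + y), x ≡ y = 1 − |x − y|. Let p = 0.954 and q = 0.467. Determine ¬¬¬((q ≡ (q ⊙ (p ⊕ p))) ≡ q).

0.533

p ⊕ p = min(1, 0.954 + 0.954) = min(1, 1.908) = 1.000
q ⊙ (p ⊕ p) = max(0, 0.467 + 1.000 − 1) = max(0, 0.467) = 0.467
q ≡ (q ⊙ (p ⊕ p)) = 1 − |0.467 − 0.467| = 1 − 0.000 = 1.000
(q ≡ (q ⊙ (p ⊕ p))) ≡ q = 1 − |1.000 − 0.467| = 1 − 0.533 = 0.467
¬((q ≡ (q ⊙ (p ⊕ p))) ≡ q) = 1 − 0.467 = 0.533
¬¬((q ≡ (q ⊙ (p ⊕ p))) ≡ q) = 1 − 0.533 = 0.467
¬¬¬((q ≡ (q ⊙ (p ⊕ p))) ≡ q) = 1 − 0.467 = 0.533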